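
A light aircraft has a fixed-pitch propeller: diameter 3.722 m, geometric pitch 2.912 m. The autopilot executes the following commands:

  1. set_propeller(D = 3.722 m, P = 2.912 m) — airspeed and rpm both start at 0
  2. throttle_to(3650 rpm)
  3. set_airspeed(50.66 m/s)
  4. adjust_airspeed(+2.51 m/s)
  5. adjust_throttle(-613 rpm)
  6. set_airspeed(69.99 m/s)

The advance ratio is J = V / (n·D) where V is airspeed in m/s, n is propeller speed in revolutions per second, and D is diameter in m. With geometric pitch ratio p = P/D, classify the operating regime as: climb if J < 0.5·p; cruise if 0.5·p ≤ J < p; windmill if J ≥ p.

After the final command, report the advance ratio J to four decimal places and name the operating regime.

J = 0.3715, regime = climb

set_propeller: D = 3.722 m, P = 2.912 m (p = P/D = 0.782375); state ← (V=0, rpm=0)
throttle_to(3650): rpm ← 3650
set_airspeed(50.66): V ← 50.66 m/s
adjust_airspeed(+2.51): V ← 50.66 +2.51 = 53.17 m/s
adjust_throttle(-613): rpm ← 3650 -613 = 3037
set_airspeed(69.99): V ← 69.99 m/s
final state: V = 69.99 m/s, rpm = 3037 → n = rpm/60 = 50.616667 rev/s
J = V / (n·D) = 69.99 / (50.616667 × 3.722) = 0.371506
regime bands: climb J<0.3912 | cruise [0.3912, 0.7824) | windmill J≥0.7824
J = 0.3715 → climb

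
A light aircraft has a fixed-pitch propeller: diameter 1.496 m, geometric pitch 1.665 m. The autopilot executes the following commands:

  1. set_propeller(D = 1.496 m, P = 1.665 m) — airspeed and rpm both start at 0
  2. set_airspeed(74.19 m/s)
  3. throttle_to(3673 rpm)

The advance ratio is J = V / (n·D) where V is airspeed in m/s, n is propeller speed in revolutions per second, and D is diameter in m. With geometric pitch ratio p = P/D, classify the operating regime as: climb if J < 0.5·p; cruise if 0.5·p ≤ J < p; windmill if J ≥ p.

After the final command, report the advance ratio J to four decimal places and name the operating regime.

set_propeller: D = 1.496 m, P = 1.665 m (p = P/D = 1.112968); state ← (V=0, rpm=0)
set_airspeed(74.19): V ← 74.19 m/s
throttle_to(3673): rpm ← 3673
final state: V = 74.19 m/s, rpm = 3673 → n = rpm/60 = 61.216667 rev/s
J = V / (n·D) = 74.19 / (61.216667 × 1.496) = 0.810110
regime bands: climb J<0.5565 | cruise [0.5565, 1.1130) | windmill J≥1.1130
J = 0.8101 → cruise

J = 0.8101, regime = cruise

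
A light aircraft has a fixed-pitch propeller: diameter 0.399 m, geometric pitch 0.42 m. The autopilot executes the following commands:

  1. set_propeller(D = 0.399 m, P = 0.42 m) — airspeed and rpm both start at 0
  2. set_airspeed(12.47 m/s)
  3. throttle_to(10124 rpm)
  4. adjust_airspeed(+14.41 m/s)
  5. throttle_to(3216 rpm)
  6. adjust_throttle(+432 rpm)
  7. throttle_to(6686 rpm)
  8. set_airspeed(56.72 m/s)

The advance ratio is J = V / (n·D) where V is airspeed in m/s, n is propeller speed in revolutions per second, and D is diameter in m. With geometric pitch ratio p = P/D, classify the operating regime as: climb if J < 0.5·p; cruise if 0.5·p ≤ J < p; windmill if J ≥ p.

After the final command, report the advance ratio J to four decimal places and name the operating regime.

set_propeller: D = 0.399 m, P = 0.42 m (p = P/D = 1.052632); state ← (V=0, rpm=0)
set_airspeed(12.47): V ← 12.47 m/s
throttle_to(10124): rpm ← 10124
adjust_airspeed(+14.41): V ← 12.47 +14.41 = 26.88 m/s
throttle_to(3216): rpm ← 3216
adjust_throttle(+432): rpm ← 3216 +432 = 3648
throttle_to(6686): rpm ← 6686
set_airspeed(56.72): V ← 56.72 m/s
final state: V = 56.72 m/s, rpm = 6686 → n = rpm/60 = 111.433333 rev/s
J = V / (n·D) = 56.72 / (111.433333 × 0.399) = 1.275699
regime bands: climb J<0.5263 | cruise [0.5263, 1.0526) | windmill J≥1.0526
J = 1.2757 → windmill

J = 1.2757, regime = windmill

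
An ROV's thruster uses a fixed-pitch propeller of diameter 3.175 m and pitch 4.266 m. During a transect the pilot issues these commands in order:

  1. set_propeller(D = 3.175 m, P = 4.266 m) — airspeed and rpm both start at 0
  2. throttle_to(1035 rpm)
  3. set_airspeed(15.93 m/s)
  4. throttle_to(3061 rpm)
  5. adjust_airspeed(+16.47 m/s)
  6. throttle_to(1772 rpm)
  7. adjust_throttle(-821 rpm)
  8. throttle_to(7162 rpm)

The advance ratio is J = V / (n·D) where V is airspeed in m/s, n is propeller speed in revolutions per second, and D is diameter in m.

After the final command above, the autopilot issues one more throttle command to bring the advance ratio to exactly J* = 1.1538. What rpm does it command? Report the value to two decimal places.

rpm = 530.67

set_propeller: D = 3.175 m, P = 4.266 m (p = P/D = 1.343622); state ← (V=0, rpm=0)
throttle_to(1035): rpm ← 1035
set_airspeed(15.93): V ← 15.93 m/s
throttle_to(3061): rpm ← 3061
adjust_airspeed(+16.47): V ← 15.93 +16.47 = 32.4 m/s
throttle_to(1772): rpm ← 1772
adjust_throttle(-821): rpm ← 1772 -821 = 951
throttle_to(7162): rpm ← 7162
final state: V = 32.4 m/s, rpm = 7162 → n = rpm/60 = 119.366667 rev/s
target J* = 1.1538; solve J* = V/(n·D) for n: n = V/(J*·D) = 32.4/(1.1538 × 3.175) = 8.844448 rev/s
rpm = 60·n = 530.666896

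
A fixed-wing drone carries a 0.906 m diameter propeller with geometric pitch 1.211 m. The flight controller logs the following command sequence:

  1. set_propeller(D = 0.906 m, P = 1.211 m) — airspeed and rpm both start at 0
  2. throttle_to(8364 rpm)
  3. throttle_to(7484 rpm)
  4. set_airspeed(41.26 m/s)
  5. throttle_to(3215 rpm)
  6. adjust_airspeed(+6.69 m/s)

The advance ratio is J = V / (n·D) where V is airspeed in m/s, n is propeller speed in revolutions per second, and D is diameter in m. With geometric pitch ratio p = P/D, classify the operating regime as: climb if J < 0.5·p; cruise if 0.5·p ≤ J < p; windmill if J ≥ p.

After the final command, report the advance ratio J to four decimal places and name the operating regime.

set_propeller: D = 0.906 m, P = 1.211 m (p = P/D = 1.336645); state ← (V=0, rpm=0)
throttle_to(8364): rpm ← 8364
throttle_to(7484): rpm ← 7484
set_airspeed(41.26): V ← 41.26 m/s
throttle_to(3215): rpm ← 3215
adjust_airspeed(+6.69): V ← 41.26 +6.69 = 47.95 m/s
final state: V = 47.95 m/s, rpm = 3215 → n = rpm/60 = 53.583333 rev/s
J = V / (n·D) = 47.95 / (53.583333 × 0.906) = 0.987713
regime bands: climb J<0.6683 | cruise [0.6683, 1.3366) | windmill J≥1.3366
J = 0.9877 → cruise

J = 0.9877, regime = cruise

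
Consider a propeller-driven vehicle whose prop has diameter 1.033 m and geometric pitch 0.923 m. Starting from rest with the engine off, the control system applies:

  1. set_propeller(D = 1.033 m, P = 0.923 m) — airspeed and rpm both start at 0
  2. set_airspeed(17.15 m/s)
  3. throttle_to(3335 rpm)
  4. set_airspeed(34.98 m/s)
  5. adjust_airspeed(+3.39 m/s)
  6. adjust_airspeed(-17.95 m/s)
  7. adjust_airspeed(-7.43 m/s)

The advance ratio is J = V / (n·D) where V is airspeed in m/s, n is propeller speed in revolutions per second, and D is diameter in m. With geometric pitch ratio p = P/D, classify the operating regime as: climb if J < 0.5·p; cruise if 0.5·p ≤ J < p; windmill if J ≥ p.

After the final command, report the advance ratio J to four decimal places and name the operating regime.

J = 0.2262, regime = climb

set_propeller: D = 1.033 m, P = 0.923 m (p = P/D = 0.893514); state ← (V=0, rpm=0)
set_airspeed(17.15): V ← 17.15 m/s
throttle_to(3335): rpm ← 3335
set_airspeed(34.98): V ← 34.98 m/s
adjust_airspeed(+3.39): V ← 34.98 +3.39 = 38.37 m/s
adjust_airspeed(-17.95): V ← 38.37 -17.95 = 20.42 m/s
adjust_airspeed(-7.43): V ← 20.42 -7.43 = 12.99 m/s
final state: V = 12.99 m/s, rpm = 3335 → n = rpm/60 = 55.583333 rev/s
J = V / (n·D) = 12.99 / (55.583333 × 1.033) = 0.226237
regime bands: climb J<0.4468 | cruise [0.4468, 0.8935) | windmill J≥0.8935
J = 0.2262 → climb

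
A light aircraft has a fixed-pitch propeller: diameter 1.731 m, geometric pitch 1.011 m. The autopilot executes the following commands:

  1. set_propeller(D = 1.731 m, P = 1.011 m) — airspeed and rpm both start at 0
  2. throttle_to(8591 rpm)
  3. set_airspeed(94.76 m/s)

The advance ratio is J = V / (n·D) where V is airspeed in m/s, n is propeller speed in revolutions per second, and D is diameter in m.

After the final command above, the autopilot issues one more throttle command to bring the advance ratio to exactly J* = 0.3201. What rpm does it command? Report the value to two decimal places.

set_propeller: D = 1.731 m, P = 1.011 m (p = P/D = 0.584055); state ← (V=0, rpm=0)
throttle_to(8591): rpm ← 8591
set_airspeed(94.76): V ← 94.76 m/s
final state: V = 94.76 m/s, rpm = 8591 → n = rpm/60 = 143.183333 rev/s
target J* = 0.3201; solve J* = V/(n·D) for n: n = V/(J*·D) = 94.76/(0.3201 × 1.731) = 171.018192 rev/s
rpm = 60·n = 10261.091502

rpm = 10261.09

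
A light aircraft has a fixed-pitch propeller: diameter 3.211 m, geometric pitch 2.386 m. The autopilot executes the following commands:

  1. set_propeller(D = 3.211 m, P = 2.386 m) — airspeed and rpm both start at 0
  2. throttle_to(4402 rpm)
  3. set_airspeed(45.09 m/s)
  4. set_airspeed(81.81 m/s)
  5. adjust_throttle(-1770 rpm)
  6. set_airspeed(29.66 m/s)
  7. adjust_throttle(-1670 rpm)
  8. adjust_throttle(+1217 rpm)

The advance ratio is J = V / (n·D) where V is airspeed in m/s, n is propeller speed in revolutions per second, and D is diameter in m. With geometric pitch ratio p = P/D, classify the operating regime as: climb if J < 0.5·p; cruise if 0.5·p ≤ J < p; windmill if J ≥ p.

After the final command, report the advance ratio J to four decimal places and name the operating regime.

J = 0.2543, regime = climb

set_propeller: D = 3.211 m, P = 2.386 m (p = P/D = 0.743071); state ← (V=0, rpm=0)
throttle_to(4402): rpm ← 4402
set_airspeed(45.09): V ← 45.09 m/s
set_airspeed(81.81): V ← 81.81 m/s
adjust_throttle(-1770): rpm ← 4402 -1770 = 2632
set_airspeed(29.66): V ← 29.66 m/s
adjust_throttle(-1670): rpm ← 2632 -1670 = 962
adjust_throttle(+1217): rpm ← 962 +1217 = 2179
final state: V = 29.66 m/s, rpm = 2179 → n = rpm/60 = 36.316667 rev/s
J = V / (n·D) = 29.66 / (36.316667 × 3.211) = 0.254346
regime bands: climb J<0.3715 | cruise [0.3715, 0.7431) | windmill J≥0.7431
J = 0.2543 → climb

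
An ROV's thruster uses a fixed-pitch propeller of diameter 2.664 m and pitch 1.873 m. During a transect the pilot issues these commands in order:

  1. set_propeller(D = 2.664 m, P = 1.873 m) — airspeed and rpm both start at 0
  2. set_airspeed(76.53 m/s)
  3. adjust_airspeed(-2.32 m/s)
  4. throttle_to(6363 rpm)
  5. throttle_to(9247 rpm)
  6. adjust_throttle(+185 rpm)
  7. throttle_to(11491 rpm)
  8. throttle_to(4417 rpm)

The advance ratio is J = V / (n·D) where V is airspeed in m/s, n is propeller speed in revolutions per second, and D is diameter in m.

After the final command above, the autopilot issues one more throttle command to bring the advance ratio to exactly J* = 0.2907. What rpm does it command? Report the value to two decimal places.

rpm = 5749.56

set_propeller: D = 2.664 m, P = 1.873 m (p = P/D = 0.703078); state ← (V=0, rpm=0)
set_airspeed(76.53): V ← 76.53 m/s
adjust_airspeed(-2.32): V ← 76.53 -2.32 = 74.21 m/s
throttle_to(6363): rpm ← 6363
throttle_to(9247): rpm ← 9247
adjust_throttle(+185): rpm ← 9247 +185 = 9432
throttle_to(11491): rpm ← 11491
throttle_to(4417): rpm ← 4417
final state: V = 74.21 m/s, rpm = 4417 → n = rpm/60 = 73.616667 rev/s
target J* = 0.2907; solve J* = V/(n·D) for n: n = V/(J*·D) = 74.21/(0.2907 × 2.664) = 95.825960 rev/s
rpm = 60·n = 5749.557607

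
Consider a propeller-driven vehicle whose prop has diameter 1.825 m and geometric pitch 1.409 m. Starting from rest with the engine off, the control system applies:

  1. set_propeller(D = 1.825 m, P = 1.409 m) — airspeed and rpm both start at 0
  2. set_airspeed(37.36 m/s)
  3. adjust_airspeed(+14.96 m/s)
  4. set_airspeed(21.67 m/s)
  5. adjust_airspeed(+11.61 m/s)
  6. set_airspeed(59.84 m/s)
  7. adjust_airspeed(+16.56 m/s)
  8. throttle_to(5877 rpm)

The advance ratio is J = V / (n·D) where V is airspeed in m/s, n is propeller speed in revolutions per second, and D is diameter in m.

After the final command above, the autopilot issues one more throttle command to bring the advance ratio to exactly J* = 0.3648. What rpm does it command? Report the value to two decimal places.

set_propeller: D = 1.825 m, P = 1.409 m (p = P/D = 0.772055); state ← (V=0, rpm=0)
set_airspeed(37.36): V ← 37.36 m/s
adjust_airspeed(+14.96): V ← 37.36 +14.96 = 52.32 m/s
set_airspeed(21.67): V ← 21.67 m/s
adjust_airspeed(+11.61): V ← 21.67 +11.61 = 33.28 m/s
set_airspeed(59.84): V ← 59.84 m/s
adjust_airspeed(+16.56): V ← 59.84 +16.56 = 76.4 m/s
throttle_to(5877): rpm ← 5877
final state: V = 76.4 m/s, rpm = 5877 → n = rpm/60 = 97.950000 rev/s
target J* = 0.3648; solve J* = V/(n·D) for n: n = V/(J*·D) = 76.4/(0.3648 × 1.825) = 114.756068 rev/s
rpm = 60·n = 6885.364095

rpm = 6885.36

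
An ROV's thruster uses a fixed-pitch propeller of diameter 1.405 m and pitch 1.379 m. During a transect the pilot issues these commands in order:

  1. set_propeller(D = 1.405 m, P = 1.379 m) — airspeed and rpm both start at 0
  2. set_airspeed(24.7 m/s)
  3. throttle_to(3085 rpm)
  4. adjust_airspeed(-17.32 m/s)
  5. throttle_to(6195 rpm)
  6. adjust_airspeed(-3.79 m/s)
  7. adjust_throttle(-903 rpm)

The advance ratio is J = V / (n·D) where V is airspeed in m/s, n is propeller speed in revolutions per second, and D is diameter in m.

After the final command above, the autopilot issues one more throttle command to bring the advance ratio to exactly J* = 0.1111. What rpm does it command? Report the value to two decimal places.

rpm = 1379.92

set_propeller: D = 1.405 m, P = 1.379 m (p = P/D = 0.981495); state ← (V=0, rpm=0)
set_airspeed(24.7): V ← 24.7 m/s
throttle_to(3085): rpm ← 3085
adjust_airspeed(-17.32): V ← 24.7 -17.32 = 7.38 m/s
throttle_to(6195): rpm ← 6195
adjust_airspeed(-3.79): V ← 7.38 -3.79 = 3.59 m/s
adjust_throttle(-903): rpm ← 6195 -903 = 5292
final state: V = 3.59 m/s, rpm = 5292 → n = rpm/60 = 88.200000 rev/s
target J* = 0.1111; solve J* = V/(n·D) for n: n = V/(J*·D) = 3.59/(0.1111 × 1.405) = 22.998741 rev/s
rpm = 60·n = 1379.924469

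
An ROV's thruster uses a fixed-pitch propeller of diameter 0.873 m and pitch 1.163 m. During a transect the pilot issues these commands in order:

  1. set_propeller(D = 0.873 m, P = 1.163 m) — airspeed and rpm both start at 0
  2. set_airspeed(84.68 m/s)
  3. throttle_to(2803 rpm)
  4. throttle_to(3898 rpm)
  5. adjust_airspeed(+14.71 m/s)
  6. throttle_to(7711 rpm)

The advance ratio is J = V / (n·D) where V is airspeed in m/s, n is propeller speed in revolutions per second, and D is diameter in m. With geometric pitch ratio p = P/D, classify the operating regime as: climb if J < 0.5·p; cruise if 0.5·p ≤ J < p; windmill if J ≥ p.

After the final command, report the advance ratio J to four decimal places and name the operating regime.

J = 0.8859, regime = cruise

set_propeller: D = 0.873 m, P = 1.163 m (p = P/D = 1.332188); state ← (V=0, rpm=0)
set_airspeed(84.68): V ← 84.68 m/s
throttle_to(2803): rpm ← 2803
throttle_to(3898): rpm ← 3898
adjust_airspeed(+14.71): V ← 84.68 +14.71 = 99.39 m/s
throttle_to(7711): rpm ← 7711
final state: V = 99.39 m/s, rpm = 7711 → n = rpm/60 = 128.516667 rev/s
J = V / (n·D) = 99.39 / (128.516667 × 0.873) = 0.885868
regime bands: climb J<0.6661 | cruise [0.6661, 1.3322) | windmill J≥1.3322
J = 0.8859 → cruise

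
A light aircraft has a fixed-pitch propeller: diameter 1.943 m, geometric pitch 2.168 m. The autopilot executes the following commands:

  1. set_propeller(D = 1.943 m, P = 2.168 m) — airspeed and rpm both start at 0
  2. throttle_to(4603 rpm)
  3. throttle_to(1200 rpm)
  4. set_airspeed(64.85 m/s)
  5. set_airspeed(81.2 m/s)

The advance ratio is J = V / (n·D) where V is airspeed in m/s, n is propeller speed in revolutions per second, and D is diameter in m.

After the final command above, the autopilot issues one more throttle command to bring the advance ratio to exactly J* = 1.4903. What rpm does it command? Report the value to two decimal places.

set_propeller: D = 1.943 m, P = 2.168 m (p = P/D = 1.115800); state ← (V=0, rpm=0)
throttle_to(4603): rpm ← 4603
throttle_to(1200): rpm ← 1200
set_airspeed(64.85): V ← 64.85 m/s
set_airspeed(81.2): V ← 81.2 m/s
final state: V = 81.2 m/s, rpm = 1200 → n = rpm/60 = 20.000000 rev/s
target J* = 1.4903; solve J* = V/(n·D) for n: n = V/(J*·D) = 81.2/(1.4903 × 1.943) = 28.042035 rev/s
rpm = 60·n = 1682.522101

rpm = 1682.52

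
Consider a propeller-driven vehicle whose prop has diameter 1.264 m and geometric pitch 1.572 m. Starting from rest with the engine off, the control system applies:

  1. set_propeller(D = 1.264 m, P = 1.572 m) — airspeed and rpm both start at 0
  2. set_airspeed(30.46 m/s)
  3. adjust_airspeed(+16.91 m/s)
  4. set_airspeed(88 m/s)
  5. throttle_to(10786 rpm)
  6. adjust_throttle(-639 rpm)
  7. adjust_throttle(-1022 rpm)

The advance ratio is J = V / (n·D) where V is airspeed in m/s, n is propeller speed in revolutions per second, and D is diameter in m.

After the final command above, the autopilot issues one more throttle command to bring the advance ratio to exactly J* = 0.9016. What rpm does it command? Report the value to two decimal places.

set_propeller: D = 1.264 m, P = 1.572 m (p = P/D = 1.243671); state ← (V=0, rpm=0)
set_airspeed(30.46): V ← 30.46 m/s
adjust_airspeed(+16.91): V ← 30.46 +16.91 = 47.37 m/s
set_airspeed(88): V ← 88 m/s
throttle_to(10786): rpm ← 10786
adjust_throttle(-639): rpm ← 10786 -639 = 10147
adjust_throttle(-1022): rpm ← 10147 -1022 = 9125
final state: V = 88 m/s, rpm = 9125 → n = rpm/60 = 152.083333 rev/s
target J* = 0.9016; solve J* = V/(n·D) for n: n = V/(J*·D) = 88/(0.9016 × 1.264) = 77.218559 rev/s
rpm = 60·n = 4633.113565

rpm = 4633.11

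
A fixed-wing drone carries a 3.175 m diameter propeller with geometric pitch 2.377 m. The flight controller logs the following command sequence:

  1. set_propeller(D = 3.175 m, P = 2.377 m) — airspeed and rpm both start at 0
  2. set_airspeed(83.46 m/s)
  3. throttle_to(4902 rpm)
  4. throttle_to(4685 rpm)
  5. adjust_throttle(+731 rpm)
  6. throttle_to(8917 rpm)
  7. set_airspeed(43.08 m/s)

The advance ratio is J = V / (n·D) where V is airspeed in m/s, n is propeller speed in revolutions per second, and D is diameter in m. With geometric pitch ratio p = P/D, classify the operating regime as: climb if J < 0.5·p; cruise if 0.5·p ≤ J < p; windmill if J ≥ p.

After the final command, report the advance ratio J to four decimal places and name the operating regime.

J = 0.0913, regime = climb

set_propeller: D = 3.175 m, P = 2.377 m (p = P/D = 0.748661); state ← (V=0, rpm=0)
set_airspeed(83.46): V ← 83.46 m/s
throttle_to(4902): rpm ← 4902
throttle_to(4685): rpm ← 4685
adjust_throttle(+731): rpm ← 4685 +731 = 5416
throttle_to(8917): rpm ← 8917
set_airspeed(43.08): V ← 43.08 m/s
final state: V = 43.08 m/s, rpm = 8917 → n = rpm/60 = 148.616667 rev/s
J = V / (n·D) = 43.08 / (148.616667 × 3.175) = 0.091299
regime bands: climb J<0.3743 | cruise [0.3743, 0.7487) | windmill J≥0.7487
J = 0.0913 → climb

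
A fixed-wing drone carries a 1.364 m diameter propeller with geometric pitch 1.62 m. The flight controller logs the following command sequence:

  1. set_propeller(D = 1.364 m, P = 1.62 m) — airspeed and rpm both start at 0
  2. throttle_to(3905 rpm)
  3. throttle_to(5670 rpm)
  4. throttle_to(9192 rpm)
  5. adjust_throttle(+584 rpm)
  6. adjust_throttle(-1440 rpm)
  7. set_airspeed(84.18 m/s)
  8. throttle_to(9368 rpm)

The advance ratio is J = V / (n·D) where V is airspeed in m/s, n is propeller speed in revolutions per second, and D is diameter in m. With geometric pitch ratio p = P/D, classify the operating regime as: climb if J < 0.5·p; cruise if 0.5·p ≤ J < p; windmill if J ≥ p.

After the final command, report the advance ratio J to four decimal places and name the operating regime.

J = 0.3953, regime = climb

set_propeller: D = 1.364 m, P = 1.62 m (p = P/D = 1.187683); state ← (V=0, rpm=0)
throttle_to(3905): rpm ← 3905
throttle_to(5670): rpm ← 5670
throttle_to(9192): rpm ← 9192
adjust_throttle(+584): rpm ← 9192 +584 = 9776
adjust_throttle(-1440): rpm ← 9776 -1440 = 8336
set_airspeed(84.18): V ← 84.18 m/s
throttle_to(9368): rpm ← 9368
final state: V = 84.18 m/s, rpm = 9368 → n = rpm/60 = 156.133333 rev/s
J = V / (n·D) = 84.18 / (156.133333 × 1.364) = 0.395275
regime bands: climb J<0.5938 | cruise [0.5938, 1.1877) | windmill J≥1.1877
J = 0.3953 → climb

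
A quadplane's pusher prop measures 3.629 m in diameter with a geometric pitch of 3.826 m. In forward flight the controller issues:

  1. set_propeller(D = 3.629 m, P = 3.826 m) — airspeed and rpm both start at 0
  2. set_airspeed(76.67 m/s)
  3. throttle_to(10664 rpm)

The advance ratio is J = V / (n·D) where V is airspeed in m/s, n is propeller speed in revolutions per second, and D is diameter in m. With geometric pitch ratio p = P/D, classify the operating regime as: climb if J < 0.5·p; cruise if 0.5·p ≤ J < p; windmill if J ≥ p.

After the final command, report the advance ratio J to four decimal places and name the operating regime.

set_propeller: D = 3.629 m, P = 3.826 m (p = P/D = 1.054285); state ← (V=0, rpm=0)
set_airspeed(76.67): V ← 76.67 m/s
throttle_to(10664): rpm ← 10664
final state: V = 76.67 m/s, rpm = 10664 → n = rpm/60 = 177.733333 rev/s
J = V / (n·D) = 76.67 / (177.733333 × 3.629) = 0.118869
regime bands: climb J<0.5271 | cruise [0.5271, 1.0543) | windmill J≥1.0543
J = 0.1189 → climb

J = 0.1189, regime = climb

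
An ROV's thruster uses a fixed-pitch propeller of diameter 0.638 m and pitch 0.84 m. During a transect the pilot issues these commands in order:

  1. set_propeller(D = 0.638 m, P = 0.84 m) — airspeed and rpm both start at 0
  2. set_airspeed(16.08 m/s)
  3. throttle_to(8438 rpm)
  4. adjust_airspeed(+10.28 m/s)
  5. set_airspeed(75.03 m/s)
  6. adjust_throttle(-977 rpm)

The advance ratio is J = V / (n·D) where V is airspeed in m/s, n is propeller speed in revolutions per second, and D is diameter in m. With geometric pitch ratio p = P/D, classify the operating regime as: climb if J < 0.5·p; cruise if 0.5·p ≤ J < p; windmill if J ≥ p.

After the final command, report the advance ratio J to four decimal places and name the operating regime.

J = 0.9457, regime = cruise

set_propeller: D = 0.638 m, P = 0.84 m (p = P/D = 1.316614); state ← (V=0, rpm=0)
set_airspeed(16.08): V ← 16.08 m/s
throttle_to(8438): rpm ← 8438
adjust_airspeed(+10.28): V ← 16.08 +10.28 = 26.36 m/s
set_airspeed(75.03): V ← 75.03 m/s
adjust_throttle(-977): rpm ← 8438 -977 = 7461
final state: V = 75.03 m/s, rpm = 7461 → n = rpm/60 = 124.350000 rev/s
J = V / (n·D) = 75.03 / (124.350000 × 0.638) = 0.945733
regime bands: climb J<0.6583 | cruise [0.6583, 1.3166) | windmill J≥1.3166
J = 0.9457 → cruise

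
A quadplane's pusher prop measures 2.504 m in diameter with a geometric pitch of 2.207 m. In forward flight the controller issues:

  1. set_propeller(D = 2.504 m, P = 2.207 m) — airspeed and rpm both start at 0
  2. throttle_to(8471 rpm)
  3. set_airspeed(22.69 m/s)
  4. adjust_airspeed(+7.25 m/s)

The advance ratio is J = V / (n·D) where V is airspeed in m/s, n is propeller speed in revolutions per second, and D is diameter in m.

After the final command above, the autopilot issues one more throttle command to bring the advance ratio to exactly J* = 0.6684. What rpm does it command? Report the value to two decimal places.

rpm = 1073.33

set_propeller: D = 2.504 m, P = 2.207 m (p = P/D = 0.881390); state ← (V=0, rpm=0)
throttle_to(8471): rpm ← 8471
set_airspeed(22.69): V ← 22.69 m/s
adjust_airspeed(+7.25): V ← 22.69 +7.25 = 29.94 m/s
final state: V = 29.94 m/s, rpm = 8471 → n = rpm/60 = 141.183333 rev/s
target J* = 0.6684; solve J* = V/(n·D) for n: n = V/(J*·D) = 29.94/(0.6684 × 2.504) = 17.888793 rev/s
rpm = 60·n = 1073.327559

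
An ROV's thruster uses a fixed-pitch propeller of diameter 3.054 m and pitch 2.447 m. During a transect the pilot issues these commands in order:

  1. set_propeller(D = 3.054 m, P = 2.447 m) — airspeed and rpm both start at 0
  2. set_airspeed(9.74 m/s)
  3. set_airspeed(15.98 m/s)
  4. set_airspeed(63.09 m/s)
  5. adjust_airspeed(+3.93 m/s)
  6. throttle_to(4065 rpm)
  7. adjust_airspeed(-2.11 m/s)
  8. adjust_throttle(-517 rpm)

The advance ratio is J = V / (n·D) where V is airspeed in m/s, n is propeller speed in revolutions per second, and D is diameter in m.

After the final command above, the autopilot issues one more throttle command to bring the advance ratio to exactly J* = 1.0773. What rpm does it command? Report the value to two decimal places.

rpm = 1183.74

set_propeller: D = 3.054 m, P = 2.447 m (p = P/D = 0.801244); state ← (V=0, rpm=0)
set_airspeed(9.74): V ← 9.74 m/s
set_airspeed(15.98): V ← 15.98 m/s
set_airspeed(63.09): V ← 63.09 m/s
adjust_airspeed(+3.93): V ← 63.09 +3.93 = 67.02 m/s
throttle_to(4065): rpm ← 4065
adjust_airspeed(-2.11): V ← 67.02 -2.11 = 64.91 m/s
adjust_throttle(-517): rpm ← 4065 -517 = 3548
final state: V = 64.91 m/s, rpm = 3548 → n = rpm/60 = 59.133333 rev/s
target J* = 1.0773; solve J* = V/(n·D) for n: n = V/(J*·D) = 64.91/(1.0773 × 3.054) = 19.729038 rev/s
rpm = 60·n = 1183.742300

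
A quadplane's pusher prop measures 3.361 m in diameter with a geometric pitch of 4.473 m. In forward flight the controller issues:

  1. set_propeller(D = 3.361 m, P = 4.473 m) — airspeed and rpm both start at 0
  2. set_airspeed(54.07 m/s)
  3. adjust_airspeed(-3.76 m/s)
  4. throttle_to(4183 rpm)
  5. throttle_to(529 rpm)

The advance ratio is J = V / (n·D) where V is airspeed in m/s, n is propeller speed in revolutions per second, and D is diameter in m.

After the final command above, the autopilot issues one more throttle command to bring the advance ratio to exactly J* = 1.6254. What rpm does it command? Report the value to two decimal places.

rpm = 552.56

set_propeller: D = 3.361 m, P = 4.473 m (p = P/D = 1.330854); state ← (V=0, rpm=0)
set_airspeed(54.07): V ← 54.07 m/s
adjust_airspeed(-3.76): V ← 54.07 -3.76 = 50.31 m/s
throttle_to(4183): rpm ← 4183
throttle_to(529): rpm ← 529
final state: V = 50.31 m/s, rpm = 529 → n = rpm/60 = 8.816667 rev/s
target J* = 1.6254; solve J* = V/(n·D) for n: n = V/(J*·D) = 50.31/(1.6254 × 3.361) = 9.209277 rev/s
rpm = 60·n = 552.556637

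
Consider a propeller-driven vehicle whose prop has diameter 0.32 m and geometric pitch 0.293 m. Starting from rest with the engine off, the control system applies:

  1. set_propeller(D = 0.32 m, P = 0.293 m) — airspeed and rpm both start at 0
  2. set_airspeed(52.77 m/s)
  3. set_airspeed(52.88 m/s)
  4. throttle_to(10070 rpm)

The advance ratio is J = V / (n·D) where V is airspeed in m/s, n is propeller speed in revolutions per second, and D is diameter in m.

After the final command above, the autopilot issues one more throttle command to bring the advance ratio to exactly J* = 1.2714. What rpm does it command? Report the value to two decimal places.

set_propeller: D = 0.32 m, P = 0.293 m (p = P/D = 0.915625); state ← (V=0, rpm=0)
set_airspeed(52.77): V ← 52.77 m/s
set_airspeed(52.88): V ← 52.88 m/s
throttle_to(10070): rpm ← 10070
final state: V = 52.88 m/s, rpm = 10070 → n = rpm/60 = 167.833333 rev/s
target J* = 1.2714; solve J* = V/(n·D) for n: n = V/(J*·D) = 52.88/(1.2714 × 0.32) = 129.974831 rev/s
rpm = 60·n = 7798.489854

rpm = 7798.49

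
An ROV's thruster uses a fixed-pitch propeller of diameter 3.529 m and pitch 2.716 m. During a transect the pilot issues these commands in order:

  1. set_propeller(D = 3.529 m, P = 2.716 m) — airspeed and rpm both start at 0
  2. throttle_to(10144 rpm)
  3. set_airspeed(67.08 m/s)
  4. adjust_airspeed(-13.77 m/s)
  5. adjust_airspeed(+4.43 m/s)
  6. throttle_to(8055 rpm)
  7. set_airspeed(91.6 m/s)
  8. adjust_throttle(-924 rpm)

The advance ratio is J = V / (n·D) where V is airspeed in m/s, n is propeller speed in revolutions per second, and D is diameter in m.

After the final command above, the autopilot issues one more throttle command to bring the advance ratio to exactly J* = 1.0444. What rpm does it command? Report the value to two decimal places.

rpm = 1491.17

set_propeller: D = 3.529 m, P = 2.716 m (p = P/D = 0.769623); state ← (V=0, rpm=0)
throttle_to(10144): rpm ← 10144
set_airspeed(67.08): V ← 67.08 m/s
adjust_airspeed(-13.77): V ← 67.08 -13.77 = 53.31 m/s
adjust_airspeed(+4.43): V ← 53.31 +4.43 = 57.74 m/s
throttle_to(8055): rpm ← 8055
set_airspeed(91.6): V ← 91.6 m/s
adjust_throttle(-924): rpm ← 8055 -924 = 7131
final state: V = 91.6 m/s, rpm = 7131 → n = rpm/60 = 118.850000 rev/s
target J* = 1.0444; solve J* = V/(n·D) for n: n = V/(J*·D) = 91.6/(1.0444 × 3.529) = 24.852893 rev/s
rpm = 60·n = 1491.173587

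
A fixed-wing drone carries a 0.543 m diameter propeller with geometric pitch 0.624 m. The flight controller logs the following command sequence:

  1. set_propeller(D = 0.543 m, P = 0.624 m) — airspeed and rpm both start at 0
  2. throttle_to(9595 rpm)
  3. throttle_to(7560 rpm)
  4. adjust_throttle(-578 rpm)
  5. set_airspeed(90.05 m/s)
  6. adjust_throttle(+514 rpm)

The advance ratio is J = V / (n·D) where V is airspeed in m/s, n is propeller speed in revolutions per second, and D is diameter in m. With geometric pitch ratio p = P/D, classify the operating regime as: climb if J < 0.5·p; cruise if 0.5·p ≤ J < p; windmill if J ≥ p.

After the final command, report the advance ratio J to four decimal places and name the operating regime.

set_propeller: D = 0.543 m, P = 0.624 m (p = P/D = 1.149171); state ← (V=0, rpm=0)
throttle_to(9595): rpm ← 9595
throttle_to(7560): rpm ← 7560
adjust_throttle(-578): rpm ← 7560 -578 = 6982
set_airspeed(90.05): V ← 90.05 m/s
adjust_throttle(+514): rpm ← 6982 +514 = 7496
final state: V = 90.05 m/s, rpm = 7496 → n = rpm/60 = 124.933333 rev/s
J = V / (n·D) = 90.05 / (124.933333 × 0.543) = 1.327411
regime bands: climb J<0.5746 | cruise [0.5746, 1.1492) | windmill J≥1.1492
J = 1.3274 → windmill

J = 1.3274, regime = windmill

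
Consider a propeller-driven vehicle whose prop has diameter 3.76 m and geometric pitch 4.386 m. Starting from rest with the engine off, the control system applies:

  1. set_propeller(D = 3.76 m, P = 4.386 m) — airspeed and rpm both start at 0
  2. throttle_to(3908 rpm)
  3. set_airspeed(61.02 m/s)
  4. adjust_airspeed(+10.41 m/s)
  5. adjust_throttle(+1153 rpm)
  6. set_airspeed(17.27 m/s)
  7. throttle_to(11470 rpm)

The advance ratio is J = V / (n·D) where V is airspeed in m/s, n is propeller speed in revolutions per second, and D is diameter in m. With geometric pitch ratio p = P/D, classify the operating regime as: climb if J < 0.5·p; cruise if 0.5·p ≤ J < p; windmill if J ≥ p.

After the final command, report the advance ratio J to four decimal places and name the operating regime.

J = 0.0240, regime = climb

set_propeller: D = 3.76 m, P = 4.386 m (p = P/D = 1.166489); state ← (V=0, rpm=0)
throttle_to(3908): rpm ← 3908
set_airspeed(61.02): V ← 61.02 m/s
adjust_airspeed(+10.41): V ← 61.02 +10.41 = 71.43 m/s
adjust_throttle(+1153): rpm ← 3908 +1153 = 5061
set_airspeed(17.27): V ← 17.27 m/s
throttle_to(11470): rpm ← 11470
final state: V = 17.27 m/s, rpm = 11470 → n = rpm/60 = 191.166667 rev/s
J = V / (n·D) = 17.27 / (191.166667 × 3.76) = 0.024027
regime bands: climb J<0.5832 | cruise [0.5832, 1.1665) | windmill J≥1.1665
J = 0.0240 → climb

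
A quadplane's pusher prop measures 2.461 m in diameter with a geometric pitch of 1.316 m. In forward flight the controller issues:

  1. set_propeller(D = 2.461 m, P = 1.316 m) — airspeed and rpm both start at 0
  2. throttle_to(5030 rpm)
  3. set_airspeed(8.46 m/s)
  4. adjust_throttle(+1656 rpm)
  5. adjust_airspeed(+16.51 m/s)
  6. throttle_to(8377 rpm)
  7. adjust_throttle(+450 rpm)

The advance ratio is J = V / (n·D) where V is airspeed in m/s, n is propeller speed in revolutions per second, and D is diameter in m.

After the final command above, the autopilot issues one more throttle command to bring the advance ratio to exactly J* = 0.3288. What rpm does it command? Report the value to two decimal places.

rpm = 1851.51

set_propeller: D = 2.461 m, P = 1.316 m (p = P/D = 0.534742); state ← (V=0, rpm=0)
throttle_to(5030): rpm ← 5030
set_airspeed(8.46): V ← 8.46 m/s
adjust_throttle(+1656): rpm ← 5030 +1656 = 6686
adjust_airspeed(+16.51): V ← 8.46 +16.51 = 24.97 m/s
throttle_to(8377): rpm ← 8377
adjust_throttle(+450): rpm ← 8377 +450 = 8827
final state: V = 24.97 m/s, rpm = 8827 → n = rpm/60 = 147.116667 rev/s
target J* = 0.3288; solve J* = V/(n·D) for n: n = V/(J*·D) = 24.97/(0.3288 × 2.461) = 30.858522 rev/s
rpm = 60·n = 1851.511314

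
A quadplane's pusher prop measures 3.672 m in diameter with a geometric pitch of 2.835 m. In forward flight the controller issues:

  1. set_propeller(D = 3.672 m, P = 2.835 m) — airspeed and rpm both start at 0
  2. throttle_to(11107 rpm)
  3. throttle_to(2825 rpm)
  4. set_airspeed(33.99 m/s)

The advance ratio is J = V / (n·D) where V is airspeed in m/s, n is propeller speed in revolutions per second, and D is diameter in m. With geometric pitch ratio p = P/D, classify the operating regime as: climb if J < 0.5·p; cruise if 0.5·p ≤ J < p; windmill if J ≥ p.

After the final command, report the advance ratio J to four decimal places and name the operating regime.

J = 0.1966, regime = climb

set_propeller: D = 3.672 m, P = 2.835 m (p = P/D = 0.772059); state ← (V=0, rpm=0)
throttle_to(11107): rpm ← 11107
throttle_to(2825): rpm ← 2825
set_airspeed(33.99): V ← 33.99 m/s
final state: V = 33.99 m/s, rpm = 2825 → n = rpm/60 = 47.083333 rev/s
J = V / (n·D) = 33.99 / (47.083333 × 3.672) = 0.196599
regime bands: climb J<0.3860 | cruise [0.3860, 0.7721) | windmill J≥0.7721
J = 0.1966 → climb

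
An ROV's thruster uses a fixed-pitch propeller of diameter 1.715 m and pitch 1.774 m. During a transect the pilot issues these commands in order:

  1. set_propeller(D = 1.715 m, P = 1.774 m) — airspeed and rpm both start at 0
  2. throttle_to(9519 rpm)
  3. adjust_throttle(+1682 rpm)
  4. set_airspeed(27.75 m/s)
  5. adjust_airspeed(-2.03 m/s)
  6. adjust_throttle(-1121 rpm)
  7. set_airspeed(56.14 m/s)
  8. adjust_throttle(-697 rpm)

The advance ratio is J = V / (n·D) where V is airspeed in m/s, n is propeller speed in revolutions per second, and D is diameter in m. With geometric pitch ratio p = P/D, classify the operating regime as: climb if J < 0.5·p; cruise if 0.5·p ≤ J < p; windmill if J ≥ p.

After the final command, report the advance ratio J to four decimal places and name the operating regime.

set_propeller: D = 1.715 m, P = 1.774 m (p = P/D = 1.034402); state ← (V=0, rpm=0)
throttle_to(9519): rpm ← 9519
adjust_throttle(+1682): rpm ← 9519 +1682 = 11201
set_airspeed(27.75): V ← 27.75 m/s
adjust_airspeed(-2.03): V ← 27.75 -2.03 = 25.72 m/s
adjust_throttle(-1121): rpm ← 11201 -1121 = 10080
set_airspeed(56.14): V ← 56.14 m/s
adjust_throttle(-697): rpm ← 10080 -697 = 9383
final state: V = 56.14 m/s, rpm = 9383 → n = rpm/60 = 156.383333 rev/s
J = V / (n·D) = 56.14 / (156.383333 × 1.715) = 0.209323
regime bands: climb J<0.5172 | cruise [0.5172, 1.0344) | windmill J≥1.0344
J = 0.2093 → climb

J = 0.2093, regime = climb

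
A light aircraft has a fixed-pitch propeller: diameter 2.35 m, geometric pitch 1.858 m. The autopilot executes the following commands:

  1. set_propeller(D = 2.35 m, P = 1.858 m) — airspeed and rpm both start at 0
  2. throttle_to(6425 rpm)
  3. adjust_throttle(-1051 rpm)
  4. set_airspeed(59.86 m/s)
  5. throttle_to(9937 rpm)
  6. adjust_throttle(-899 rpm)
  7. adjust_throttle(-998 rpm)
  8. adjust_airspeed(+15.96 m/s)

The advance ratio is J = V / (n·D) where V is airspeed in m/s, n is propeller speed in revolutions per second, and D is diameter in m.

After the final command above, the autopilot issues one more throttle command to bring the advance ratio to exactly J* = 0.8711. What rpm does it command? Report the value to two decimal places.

rpm = 2222.28

set_propeller: D = 2.35 m, P = 1.858 m (p = P/D = 0.790638); state ← (V=0, rpm=0)
throttle_to(6425): rpm ← 6425
adjust_throttle(-1051): rpm ← 6425 -1051 = 5374
set_airspeed(59.86): V ← 59.86 m/s
throttle_to(9937): rpm ← 9937
adjust_throttle(-899): rpm ← 9937 -899 = 9038
adjust_throttle(-998): rpm ← 9038 -998 = 8040
adjust_airspeed(+15.96): V ← 59.86 +15.96 = 75.82 m/s
final state: V = 75.82 m/s, rpm = 8040 → n = rpm/60 = 134.000000 rev/s
target J* = 0.8711; solve J* = V/(n·D) for n: n = V/(J*·D) = 75.82/(0.8711 × 2.35) = 37.038032 rev/s
rpm = 60·n = 2222.281928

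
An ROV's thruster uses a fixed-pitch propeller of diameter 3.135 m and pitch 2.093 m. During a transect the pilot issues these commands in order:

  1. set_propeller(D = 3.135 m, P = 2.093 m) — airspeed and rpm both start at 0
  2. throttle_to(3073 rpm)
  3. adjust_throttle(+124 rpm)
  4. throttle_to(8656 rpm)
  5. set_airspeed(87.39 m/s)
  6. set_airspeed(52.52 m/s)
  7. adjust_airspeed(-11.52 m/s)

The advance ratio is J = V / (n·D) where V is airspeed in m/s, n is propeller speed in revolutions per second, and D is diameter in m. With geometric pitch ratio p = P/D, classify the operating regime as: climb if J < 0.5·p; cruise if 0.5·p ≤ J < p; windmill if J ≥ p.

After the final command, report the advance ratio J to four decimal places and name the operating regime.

set_propeller: D = 3.135 m, P = 2.093 m (p = P/D = 0.667624); state ← (V=0, rpm=0)
throttle_to(3073): rpm ← 3073
adjust_throttle(+124): rpm ← 3073 +124 = 3197
throttle_to(8656): rpm ← 8656
set_airspeed(87.39): V ← 87.39 m/s
set_airspeed(52.52): V ← 52.52 m/s
adjust_airspeed(-11.52): V ← 52.52 -11.52 = 41 m/s
final state: V = 41 m/s, rpm = 8656 → n = rpm/60 = 144.266667 rev/s
J = V / (n·D) = 41 / (144.266667 × 3.135) = 0.090653
regime bands: climb J<0.3338 | cruise [0.3338, 0.6676) | windmill J≥0.6676
J = 0.0907 → climb

J = 0.0907, regime = climb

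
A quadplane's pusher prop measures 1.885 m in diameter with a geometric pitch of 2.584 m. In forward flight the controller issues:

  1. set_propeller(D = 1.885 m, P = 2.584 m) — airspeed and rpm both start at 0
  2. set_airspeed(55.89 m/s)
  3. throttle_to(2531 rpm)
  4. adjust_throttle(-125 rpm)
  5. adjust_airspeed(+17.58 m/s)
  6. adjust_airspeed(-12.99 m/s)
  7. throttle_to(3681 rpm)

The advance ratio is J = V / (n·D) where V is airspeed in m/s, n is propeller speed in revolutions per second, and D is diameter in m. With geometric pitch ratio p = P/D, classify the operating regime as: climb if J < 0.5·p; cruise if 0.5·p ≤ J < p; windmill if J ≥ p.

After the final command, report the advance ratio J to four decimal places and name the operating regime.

set_propeller: D = 1.885 m, P = 2.584 m (p = P/D = 1.370822); state ← (V=0, rpm=0)
set_airspeed(55.89): V ← 55.89 m/s
throttle_to(2531): rpm ← 2531
adjust_throttle(-125): rpm ← 2531 -125 = 2406
adjust_airspeed(+17.58): V ← 55.89 +17.58 = 73.47 m/s
adjust_airspeed(-12.99): V ← 73.47 -12.99 = 60.48 m/s
throttle_to(3681): rpm ← 3681
final state: V = 60.48 m/s, rpm = 3681 → n = rpm/60 = 61.350000 rev/s
J = V / (n·D) = 60.48 / (61.350000 × 1.885) = 0.522981
regime bands: climb J<0.6854 | cruise [0.6854, 1.3708) | windmill J≥1.3708
J = 0.5230 → climb

J = 0.5230, regime = climb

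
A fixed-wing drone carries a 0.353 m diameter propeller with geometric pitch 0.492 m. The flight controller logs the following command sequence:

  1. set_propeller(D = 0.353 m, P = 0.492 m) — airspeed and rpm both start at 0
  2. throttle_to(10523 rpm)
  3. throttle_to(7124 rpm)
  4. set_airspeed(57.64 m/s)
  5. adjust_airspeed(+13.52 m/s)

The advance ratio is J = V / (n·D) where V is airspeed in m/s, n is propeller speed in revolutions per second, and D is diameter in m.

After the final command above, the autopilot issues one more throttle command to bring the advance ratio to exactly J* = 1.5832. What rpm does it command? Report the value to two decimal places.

set_propeller: D = 0.353 m, P = 0.492 m (p = P/D = 1.393768); state ← (V=0, rpm=0)
throttle_to(10523): rpm ← 10523
throttle_to(7124): rpm ← 7124
set_airspeed(57.64): V ← 57.64 m/s
adjust_airspeed(+13.52): V ← 57.64 +13.52 = 71.16 m/s
final state: V = 71.16 m/s, rpm = 7124 → n = rpm/60 = 118.733333 rev/s
target J* = 1.5832; solve J* = V/(n·D) for n: n = V/(J*·D) = 71.16/(1.5832 × 0.353) = 127.328450 rev/s
rpm = 60·n = 7639.707009

rpm = 7639.71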